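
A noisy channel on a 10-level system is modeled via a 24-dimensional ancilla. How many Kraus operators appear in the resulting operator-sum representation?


Tracing out the environment in an orthonormal basis {|i>_E} gives Kraus operators K_i = <i|_E U |0>_E.
Number of Kraus operators = dim(H_env) = d_env
= 24

24


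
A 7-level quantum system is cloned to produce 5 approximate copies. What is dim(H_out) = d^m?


Output space = H^(tensor 5) where dim(H) = 7
dim = 7^5
= 49 (after 2 factors)
= 343 (after 3 factors)
= 2401 (after 4 factors)
= 16807 (after 5 factors)
= 16807

16807


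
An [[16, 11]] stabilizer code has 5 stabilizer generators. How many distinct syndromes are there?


Each stabilizer generator gives a binary (+1 or -1) measurement outcome.
With 5 independent generators:
Total syndromes = 2^5
= 32

32


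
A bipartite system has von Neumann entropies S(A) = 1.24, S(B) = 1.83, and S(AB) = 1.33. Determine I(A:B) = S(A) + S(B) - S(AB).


I(A:B) = S(A) + S(B) - S(AB)
= 1.24 + 1.83 - 1.33
= 1.7400

1.7400


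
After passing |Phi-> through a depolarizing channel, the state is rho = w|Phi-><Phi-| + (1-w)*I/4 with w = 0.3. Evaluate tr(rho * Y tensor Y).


|Phi-> = (|00> - |11>)/sqrt(2)
For the pure Bell state, <Y_A Y_B> = +1 (Bell-state Pauli correlator).
The maximally-mixed part I/4 has tr(I/4 * P tensor P) = 0 for any traceless Pauli P.
So <Y_A Y_B>_rho = w * (+1) + (1 - w) * 0
= 0.3 * (+1)
= 0.3000

0.3000


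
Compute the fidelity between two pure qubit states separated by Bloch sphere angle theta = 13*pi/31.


For states separated by angle theta on Bloch sphere:
F = cos^2(theta/2)
theta = 13*pi/31 = 1.3174
theta/2 = 0.6587
cos(theta/2) = 0.7908
F = 0.6253

0.6253


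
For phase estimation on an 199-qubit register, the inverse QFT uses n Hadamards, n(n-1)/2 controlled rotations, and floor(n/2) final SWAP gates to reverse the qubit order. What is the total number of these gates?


Hadamard gates: 199
Controlled rotations: n*(n-1)/2 = 199*198/2 = 19701
SWAP gates: floor(n/2) = floor(199/2) = 99
Total = 199 + 19701 + 99
= 19999

19999


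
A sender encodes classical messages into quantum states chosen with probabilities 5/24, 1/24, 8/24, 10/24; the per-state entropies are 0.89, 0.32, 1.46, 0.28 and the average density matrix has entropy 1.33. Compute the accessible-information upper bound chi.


chi = S(rho) - sum_i p_i * S(rho_i)
Weighted entropy = 5/24 * 0.89 + 1/24 * 0.32 + 8/24 * 1.46 + 10/24 * 0.28
= 0.8021
chi = 1.33 - 0.8021
= 0.5279

0.5279


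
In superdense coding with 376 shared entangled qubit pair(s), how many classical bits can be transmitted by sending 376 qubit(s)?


Superdense coding allows 2 classical bits per shared entangled pair.
376 pair(s) -> 2 * 376 = 752 classical bits

752


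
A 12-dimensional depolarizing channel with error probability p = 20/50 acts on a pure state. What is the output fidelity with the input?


F = (1-p) + p/d
= (1 - 0.4000) + 0.4000/12
= 0.6000 + 0.0333
= 0.6333

0.6333


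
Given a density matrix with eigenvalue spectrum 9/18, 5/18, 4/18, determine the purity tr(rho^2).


tr(rho^2) = sum of eigenvalues squared
= (9/18)^2 + (5/18)^2 + (4/18)^2
= (81 + 25 + 16) / 324
= 122/324
= 0.3765

0.3765


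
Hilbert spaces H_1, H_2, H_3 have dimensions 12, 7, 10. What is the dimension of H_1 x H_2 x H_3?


dim(H_1 x H_2 x H_3) = 12 * 7 * 10
= 84 * 10
= 840

840


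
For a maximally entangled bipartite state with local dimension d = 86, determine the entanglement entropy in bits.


For a maximally entangled state in d x d:
S = log2(d) = log2(86)
= 6.4263

6.4263


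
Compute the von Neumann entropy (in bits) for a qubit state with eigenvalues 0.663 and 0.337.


S = -p*log2(p) - (1-p)*log2(1-p)
p = 0.6630, 1-p = 0.3370
= -0.6630 * log2(0.6630) - 0.3370 * log2(0.3370)
= -(-0.3931) - (-0.5288)
= 0.9219

0.9219


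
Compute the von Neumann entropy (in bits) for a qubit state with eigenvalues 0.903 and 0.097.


S = -p*log2(p) - (1-p)*log2(1-p)
p = 0.9030, 1-p = 0.0970
= -0.9030 * log2(0.9030) - 0.0970 * log2(0.0970)
= -(-0.1329) - (-0.3265)
= 0.4594

0.4594


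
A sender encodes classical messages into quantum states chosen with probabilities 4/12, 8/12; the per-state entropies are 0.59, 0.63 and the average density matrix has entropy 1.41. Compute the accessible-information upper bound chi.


chi = S(rho) - sum_i p_i * S(rho_i)
Weighted entropy = 4/12 * 0.59 + 8/12 * 0.63
= 0.6167
chi = 1.41 - 0.6167
= 0.7933

0.7933


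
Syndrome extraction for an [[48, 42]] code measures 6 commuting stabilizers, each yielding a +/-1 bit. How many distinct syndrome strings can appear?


Each stabilizer generator gives a binary (+1 or -1) measurement outcome.
With 6 independent generators:
Total syndromes = 2^6
= 64

64


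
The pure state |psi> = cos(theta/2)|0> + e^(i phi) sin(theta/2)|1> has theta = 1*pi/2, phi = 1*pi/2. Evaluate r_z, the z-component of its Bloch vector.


theta = 1.5708, phi = 1.5708
r_z = cos(theta) = 0.0000

0.0000


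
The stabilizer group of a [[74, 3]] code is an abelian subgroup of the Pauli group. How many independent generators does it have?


For an [[n,k]] stabilizer code:
Number of stabilizer generators = n - k
= 74 - 3
= 71

71


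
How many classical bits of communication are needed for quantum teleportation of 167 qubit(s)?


Quantum teleportation requires 2 classical bits per qubit teleported.
167 qubit(s) -> 2 * 167 = 334 classical bits

334


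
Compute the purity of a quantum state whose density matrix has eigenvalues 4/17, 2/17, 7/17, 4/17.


tr(rho^2) = sum of eigenvalues squared
= (4/17)^2 + (2/17)^2 + (7/17)^2 + (4/17)^2
= (16 + 4 + 49 + 16) / 289
= 85/289
= 0.2941

0.2941


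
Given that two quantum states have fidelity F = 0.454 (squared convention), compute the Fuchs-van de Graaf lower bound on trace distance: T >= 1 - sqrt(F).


Fuchs-van de Graaf (squared-fidelity convention): 1 - sqrt(F) <= T <= sqrt(1 - F).
Lower bound: T >= 1 - sqrt(F)
sqrt(F) = sqrt(0.454) = 0.6738
T >= 1 - 0.6738
T >= 0.3262

0.3262


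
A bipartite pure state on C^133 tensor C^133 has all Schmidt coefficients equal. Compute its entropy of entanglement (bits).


For a maximally entangled state in d x d:
S = log2(d) = log2(133)
= 7.0553

7.0553


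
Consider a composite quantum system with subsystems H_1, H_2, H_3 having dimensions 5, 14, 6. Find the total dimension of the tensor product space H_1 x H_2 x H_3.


dim(H_1 x H_2 x H_3) = 5 * 14 * 6
= 70 * 6
= 420

420


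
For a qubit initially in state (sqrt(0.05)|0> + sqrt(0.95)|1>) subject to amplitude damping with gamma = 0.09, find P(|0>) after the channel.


For amplitude damping with parameter gamma on state sqrt(a)|0> + sqrt(b)|1>:
alpha^2 = 0.05, beta^2 = 0.95
P(|0>) = alpha^2 + gamma * beta^2
= 0.05 + 0.09 * 0.95
= 0.05 + 0.0855
= 0.1355

0.1355


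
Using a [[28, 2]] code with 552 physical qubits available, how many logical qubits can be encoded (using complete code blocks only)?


Each code block uses 28 physical qubits for 2 logical qubit(s).
Number of complete blocks = floor(552 / 28) = 19
Logical qubits = 19 * 2
= 38

38


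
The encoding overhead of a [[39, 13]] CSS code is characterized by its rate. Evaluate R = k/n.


Code rate R = k/n
= 13/39
= 0.3333

0.3333


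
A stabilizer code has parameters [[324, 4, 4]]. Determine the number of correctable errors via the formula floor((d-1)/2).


Code parameters: [[324, 4, 4]], distance d = 4.
Number of correctable errors = floor((d-1)/2)
= floor((4 - 1)/2)
= floor(3/2)
= 1

1


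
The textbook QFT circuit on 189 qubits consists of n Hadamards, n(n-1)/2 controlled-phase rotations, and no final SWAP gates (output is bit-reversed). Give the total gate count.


Hadamard gates: 189
Controlled rotations: n*(n-1)/2 = 189*188/2 = 17766
SWAP gates: 0 (omitted)
Total = 189 + 17766
= 17955

17955


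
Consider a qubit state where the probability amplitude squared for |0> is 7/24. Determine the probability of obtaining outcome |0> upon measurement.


|alpha|^2 = 7/24 = 0.2917
|beta|^2 = 1 - 7/24 = 17/24 = 0.7083
P(|0>) = |alpha|^2 = 0.2917

0.2917


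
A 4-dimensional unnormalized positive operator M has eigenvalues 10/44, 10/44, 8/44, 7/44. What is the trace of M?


tr(M) = sum of eigenvalues
= 10/44 + 10/44 + 8/44 + 7/44
= 35/44
= 0.7955

0.7955


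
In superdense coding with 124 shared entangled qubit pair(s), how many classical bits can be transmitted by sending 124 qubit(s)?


Superdense coding allows 2 classical bits per shared entangled pair.
124 pair(s) -> 2 * 124 = 248 classical bits

248


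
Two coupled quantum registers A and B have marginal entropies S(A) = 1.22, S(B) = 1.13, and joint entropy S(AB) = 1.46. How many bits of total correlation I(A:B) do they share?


I(A:B) = S(A) + S(B) - S(AB)
= 1.22 + 1.13 - 1.46
= 0.8900

0.8900


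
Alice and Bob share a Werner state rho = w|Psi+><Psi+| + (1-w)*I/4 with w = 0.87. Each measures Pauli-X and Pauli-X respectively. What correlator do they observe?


|Psi+> = (|01> + |10>)/sqrt(2)
For the pure Bell state, <X_A X_B> = +1 (Bell-state Pauli correlator).
The maximally-mixed part I/4 has tr(I/4 * P tensor P) = 0 for any traceless Pauli P.
So <X_A X_B>_rho = w * (+1) + (1 - w) * 0
= 0.87 * (+1)
= 0.8700

0.8700


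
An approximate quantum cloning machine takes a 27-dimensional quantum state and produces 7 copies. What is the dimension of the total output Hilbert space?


Output space = H^(tensor 7) where dim(H) = 27
dim = 27^7
= 729 (after 2 factors)
= 19683 (after 3 factors)
= 531441 (after 4 factors)
= 14348907 (after 5 factors)
= 387420489 (after 6 factors)
= 10460353203 (after 7 factors)
= 10460353203

10460353203


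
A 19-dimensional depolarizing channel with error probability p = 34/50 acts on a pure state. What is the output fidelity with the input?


F = (1-p) + p/d
= (1 - 0.6800) + 0.6800/19
= 0.3200 + 0.0358
= 0.3558

0.3558


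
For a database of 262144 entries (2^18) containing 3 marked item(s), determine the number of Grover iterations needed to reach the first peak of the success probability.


After j Grover iterations the success probability is P(j) = sin^2((2j+1)*theta), where sin(theta) = sqrt(k/N).
N = 2^18 = 262144, k = 3
sin(theta) = sqrt(k/N) = 0.003382911734
theta = arcsin(sqrt(k/N)) = 0.003382918186 rad
P(j) reaches its first maximum when (2j+1)*theta is as close as possible to pi/2, i.e. j = round(pi/(4*theta) - 1/2).
pi/(4*theta) - 1/2 = 231.6659
(For comparison, the common estimate pi/4 * sqrt(N/k) = 232.1663; the exact maximiser is used here.)
Optimal iterations = 232

232


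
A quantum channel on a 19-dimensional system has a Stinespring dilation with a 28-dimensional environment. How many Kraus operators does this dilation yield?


Tracing out the environment in an orthonormal basis {|i>_E} gives Kraus operators K_i = <i|_E U |0>_E.
Number of Kraus operators = dim(H_env) = d_env
= 28

28


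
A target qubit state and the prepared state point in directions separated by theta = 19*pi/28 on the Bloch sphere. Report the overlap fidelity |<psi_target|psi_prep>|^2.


For states separated by angle theta on Bloch sphere:
F = cos^2(theta/2)
theta = 19*pi/28 = 2.1318
theta/2 = 1.0659
cos(theta/2) = 0.4837
F = 0.2340

0.2340


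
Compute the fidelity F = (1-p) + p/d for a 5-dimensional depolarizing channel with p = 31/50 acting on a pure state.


F = (1-p) + p/d
= (1 - 0.6200) + 0.6200/5
= 0.3800 + 0.1240
= 0.5040

0.5040


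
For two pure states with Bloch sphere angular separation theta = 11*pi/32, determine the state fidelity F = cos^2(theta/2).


For states separated by angle theta on Bloch sphere:
F = cos^2(theta/2)
theta = 11*pi/32 = 1.0799
theta/2 = 0.5400
cos(theta/2) = 0.8577
F = 0.7357

0.7357


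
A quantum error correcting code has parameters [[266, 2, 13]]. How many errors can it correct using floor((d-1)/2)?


Code parameters: [[266, 2, 13]], distance d = 13.
Number of correctable errors = floor((d-1)/2)
= floor((13 - 1)/2)
= floor(12/2)
= 6

6


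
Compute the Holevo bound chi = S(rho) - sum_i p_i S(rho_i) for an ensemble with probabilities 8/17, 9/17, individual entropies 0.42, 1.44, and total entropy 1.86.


chi = S(rho) - sum_i p_i * S(rho_i)
Weighted entropy = 8/17 * 0.42 + 9/17 * 1.44
= 0.9600
chi = 1.86 - 0.9600
= 0.9000

0.9000


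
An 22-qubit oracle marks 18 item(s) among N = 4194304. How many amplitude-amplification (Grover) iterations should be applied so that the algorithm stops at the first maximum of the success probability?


After j Grover iterations the success probability is P(j) = sin^2((2j+1)*theta), where sin(theta) = sqrt(k/N).
N = 2^22 = 4194304, k = 18
sin(theta) = sqrt(k/N) = 0.002071601898
theta = arcsin(sqrt(k/N)) = 0.00207160338 rad
P(j) reaches its first maximum when (2j+1)*theta is as close as possible to pi/2, i.e. j = round(pi/(4*theta) - 1/2).
pi/(4*theta) - 1/2 = 378.6257
(For comparison, the common estimate pi/4 * sqrt(N/k) = 379.1260; the exact maximiser is used here.)
Optimal iterations = 379

379


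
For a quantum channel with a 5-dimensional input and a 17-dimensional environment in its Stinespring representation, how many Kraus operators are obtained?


Tracing out the environment in an orthonormal basis {|i>_E} gives Kraus operators K_i = <i|_E U |0>_E.
Number of Kraus operators = dim(H_env) = d_env
= 17

17


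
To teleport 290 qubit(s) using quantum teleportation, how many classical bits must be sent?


Quantum teleportation requires 2 classical bits per qubit teleported.
290 qubit(s) -> 2 * 290 = 580 classical bits

580


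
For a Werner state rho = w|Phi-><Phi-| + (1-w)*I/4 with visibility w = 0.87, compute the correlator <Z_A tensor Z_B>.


|Phi-> = (|00> - |11>)/sqrt(2)
For the pure Bell state, <Z_A Z_B> = +1 (Bell-state Pauli correlator).
The maximally-mixed part I/4 has tr(I/4 * P tensor P) = 0 for any traceless Pauli P.
So <Z_A Z_B>_rho = w * (+1) + (1 - w) * 0
= 0.87 * (+1)
= 0.8700

0.8700


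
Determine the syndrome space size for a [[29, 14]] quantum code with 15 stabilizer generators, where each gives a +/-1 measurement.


Each stabilizer generator gives a binary (+1 or -1) measurement outcome.
With 15 independent generators:
Total syndromes = 2^15
= 32768

32768


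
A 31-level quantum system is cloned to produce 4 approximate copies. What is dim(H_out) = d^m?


Output space = H^(tensor 4) where dim(H) = 31
dim = 31^4
= 961 (after 2 factors)
= 29791 (after 3 factors)
= 923521 (after 4 factors)
= 923521

923521


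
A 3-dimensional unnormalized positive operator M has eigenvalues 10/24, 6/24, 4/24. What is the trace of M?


tr(M) = sum of eigenvalues
= 10/24 + 6/24 + 4/24
= 20/24
= 0.8333

0.8333


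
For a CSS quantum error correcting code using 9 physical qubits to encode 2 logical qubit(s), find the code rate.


Code rate R = k/n
= 2/9
= 0.2222

0.2222


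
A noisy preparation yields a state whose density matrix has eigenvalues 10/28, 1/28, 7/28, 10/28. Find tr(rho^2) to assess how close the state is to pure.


tr(rho^2) = sum of eigenvalues squared
= (10/28)^2 + (1/28)^2 + (7/28)^2 + (10/28)^2
= (100 + 1 + 49 + 100) / 784
= 250/784
= 0.3189

0.3189


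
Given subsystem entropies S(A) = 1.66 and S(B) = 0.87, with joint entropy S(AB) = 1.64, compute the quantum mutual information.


I(A:B) = S(A) + S(B) - S(AB)
= 1.66 + 0.87 - 1.64
= 0.8900

0.8900


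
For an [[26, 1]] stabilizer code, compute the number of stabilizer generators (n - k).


For an [[n,k]] stabilizer code:
Number of stabilizer generators = n - k
= 26 - 1
= 25

25


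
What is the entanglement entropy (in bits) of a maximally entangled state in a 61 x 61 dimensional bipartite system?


For a maximally entangled state in d x d:
S = log2(d) = log2(61)
= 5.9307

5.9307


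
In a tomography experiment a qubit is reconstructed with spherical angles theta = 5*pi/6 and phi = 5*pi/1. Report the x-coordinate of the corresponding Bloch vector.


theta = 2.6180, phi = 15.7080
r_x = sin(theta)*cos(phi) = 0.5000 * -1.0000
r_x = -0.5000

-0.5000


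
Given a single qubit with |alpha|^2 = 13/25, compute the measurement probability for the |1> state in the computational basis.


|alpha|^2 = 13/25 = 0.5200
|beta|^2 = 1 - 13/25 = 12/25 = 0.4800
P(|1>) = |beta|^2 = 0.4800

0.4800


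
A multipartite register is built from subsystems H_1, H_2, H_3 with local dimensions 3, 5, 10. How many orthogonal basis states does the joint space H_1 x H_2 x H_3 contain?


dim(H_1 x H_2 x H_3) = 3 * 5 * 10
= 15 * 10
= 150

150


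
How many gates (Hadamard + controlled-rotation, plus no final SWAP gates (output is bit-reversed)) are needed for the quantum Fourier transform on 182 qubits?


Hadamard gates: 182
Controlled rotations: n*(n-1)/2 = 182*181/2 = 16471
SWAP gates: 0 (omitted)
Total = 182 + 16471
= 16653

16653


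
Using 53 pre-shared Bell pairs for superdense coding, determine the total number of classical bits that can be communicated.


Superdense coding allows 2 classical bits per shared entangled pair.
53 pair(s) -> 2 * 53 = 106 classical bits

106


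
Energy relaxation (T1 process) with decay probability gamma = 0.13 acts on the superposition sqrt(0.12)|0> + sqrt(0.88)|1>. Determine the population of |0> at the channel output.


For amplitude damping with parameter gamma on state sqrt(a)|0> + sqrt(b)|1>:
alpha^2 = 0.12, beta^2 = 0.88
P(|0>) = alpha^2 + gamma * beta^2
= 0.12 + 0.13 * 0.88
= 0.12 + 0.1144
= 0.2344

0.2344


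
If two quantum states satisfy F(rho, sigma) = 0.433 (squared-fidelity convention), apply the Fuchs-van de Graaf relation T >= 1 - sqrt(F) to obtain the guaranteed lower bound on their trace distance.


Fuchs-van de Graaf (squared-fidelity convention): 1 - sqrt(F) <= T <= sqrt(1 - F).
Lower bound: T >= 1 - sqrt(F)
sqrt(F) = sqrt(0.433) = 0.6580
T >= 1 - 0.6580
T >= 0.3420

0.3420


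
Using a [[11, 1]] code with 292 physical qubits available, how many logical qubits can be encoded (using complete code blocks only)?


Each code block uses 11 physical qubits for 1 logical qubit(s).
Number of complete blocks = floor(292 / 11) = 26
Logical qubits = 26 * 1
= 26

26


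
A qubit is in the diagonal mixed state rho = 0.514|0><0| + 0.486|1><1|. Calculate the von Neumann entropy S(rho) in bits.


S = -p*log2(p) - (1-p)*log2(1-p)
p = 0.5140, 1-p = 0.4860
= -0.5140 * log2(0.5140) - 0.4860 * log2(0.4860)
= -(-0.4935) - (-0.5059)
= 0.9994

0.9994


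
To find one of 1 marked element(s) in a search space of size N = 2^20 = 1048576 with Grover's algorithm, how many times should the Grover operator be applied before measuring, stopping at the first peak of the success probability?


After j Grover iterations the success probability is P(j) = sin^2((2j+1)*theta), where sin(theta) = sqrt(k/N).
N = 2^20 = 1048576, k = 1
sin(theta) = sqrt(k/N) = 0.0009765625
theta = arcsin(sqrt(k/N)) = 0.0009765626552 rad
P(j) reaches its first maximum when (2j+1)*theta is as close as possible to pi/2, i.e. j = round(pi/(4*theta) - 1/2).
pi/(4*theta) - 1/2 = 803.7476
(For comparison, the common estimate pi/4 * sqrt(N/k) = 804.2477; the exact maximiser is used here.)
Optimal iterations = 804

804


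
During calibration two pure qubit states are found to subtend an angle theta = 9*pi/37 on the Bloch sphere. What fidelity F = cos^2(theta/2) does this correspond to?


For states separated by angle theta on Bloch sphere:
F = cos^2(theta/2)
theta = 9*pi/37 = 0.7642
theta/2 = 0.3821
cos(theta/2) = 0.9279
F = 0.8610

0.8610


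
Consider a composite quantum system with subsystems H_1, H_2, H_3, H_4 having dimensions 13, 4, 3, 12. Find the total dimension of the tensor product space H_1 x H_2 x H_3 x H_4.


dim(H_1 x H_2 x H_3 x H_4) = 13 * 4 * 3 * 12
= 52 * 3 * 12
= 156 * 12
= 1872

1872


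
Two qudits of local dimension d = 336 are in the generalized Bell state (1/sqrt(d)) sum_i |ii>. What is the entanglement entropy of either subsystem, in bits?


For a maximally entangled state in d x d:
S = log2(d) = log2(336)
= 8.3923

8.3923


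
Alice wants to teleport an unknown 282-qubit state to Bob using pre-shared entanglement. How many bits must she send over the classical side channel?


Quantum teleportation requires 2 classical bits per qubit teleported.
282 qubit(s) -> 2 * 282 = 564 classical bits

564


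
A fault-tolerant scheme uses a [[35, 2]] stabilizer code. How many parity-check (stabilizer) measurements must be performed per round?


For an [[n,k]] stabilizer code:
Number of stabilizer generators = n - k
= 35 - 2
= 33

33


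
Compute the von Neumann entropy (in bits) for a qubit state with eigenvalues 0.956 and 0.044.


S = -p*log2(p) - (1-p)*log2(1-p)
p = 0.9560, 1-p = 0.0440
= -0.9560 * log2(0.9560) - 0.0440 * log2(0.0440)
= -(-0.0621) - (-0.1983)
= 0.2603

0.2603


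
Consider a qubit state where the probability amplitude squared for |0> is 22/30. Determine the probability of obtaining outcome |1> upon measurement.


|alpha|^2 = 22/30 = 0.7333
|beta|^2 = 1 - 22/30 = 8/30 = 0.2667
P(|1>) = |beta|^2 = 0.2667

0.2667


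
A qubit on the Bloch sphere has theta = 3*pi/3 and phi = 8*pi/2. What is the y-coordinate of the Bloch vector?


theta = 3.1416, phi = 12.5664
r_y = sin(theta)*sin(phi) = 0.0000 * 0.0000
r_y = 0.0000

0.0000


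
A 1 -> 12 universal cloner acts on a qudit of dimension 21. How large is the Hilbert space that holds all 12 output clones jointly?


Output space = H^(tensor 12) where dim(H) = 21
dim = 21^12
= 441 (after 2 factors)
= 9261 (after 3 factors)
= 194481 (after 4 factors)
= 4084101 (after 5 factors)
= 85766121 (after 6 factors)
= 1801088541 (after 7 factors)
= 37822859361 (after 8 factors)
= 794280046581 (after 9 factors)
= 16679880978201 (after 10 factors)
= 350277500542221 (after 11 factors)
= 7355827511386641 (after 12 factors)
= 7355827511386641

7355827511386641


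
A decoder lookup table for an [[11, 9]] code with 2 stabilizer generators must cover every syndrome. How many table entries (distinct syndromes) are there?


Each stabilizer generator gives a binary (+1 or -1) measurement outcome.
With 2 independent generators:
Total syndromes = 2^2
= 4

4


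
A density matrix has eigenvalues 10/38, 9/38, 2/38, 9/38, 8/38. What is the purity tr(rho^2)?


tr(rho^2) = sum of eigenvalues squared
= (10/38)^2 + (9/38)^2 + (2/38)^2 + (9/38)^2 + (8/38)^2
= (100 + 81 + 4 + 81 + 64) / 1444
= 330/1444
= 0.2285

0.2285


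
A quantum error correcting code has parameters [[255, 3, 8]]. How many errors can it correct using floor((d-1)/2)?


Code parameters: [[255, 3, 8]], distance d = 8.
Number of correctable errors = floor((d-1)/2)
= floor((8 - 1)/2)
= floor(7/2)
= 3

3


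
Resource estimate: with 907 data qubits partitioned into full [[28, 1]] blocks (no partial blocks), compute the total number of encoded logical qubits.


Each code block uses 28 physical qubits for 1 logical qubit(s).
Number of complete blocks = floor(907 / 28) = 32
Logical qubits = 32 * 1
= 32

32


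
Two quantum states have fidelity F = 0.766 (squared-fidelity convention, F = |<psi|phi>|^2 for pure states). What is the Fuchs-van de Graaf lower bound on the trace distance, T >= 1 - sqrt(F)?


Fuchs-van de Graaf (squared-fidelity convention): 1 - sqrt(F) <= T <= sqrt(1 - F).
Lower bound: T >= 1 - sqrt(F)
sqrt(F) = sqrt(0.766) = 0.8752
T >= 1 - 0.8752
T >= 0.1248

0.1248


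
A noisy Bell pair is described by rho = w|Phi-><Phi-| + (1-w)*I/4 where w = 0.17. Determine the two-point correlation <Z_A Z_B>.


|Phi-> = (|00> - |11>)/sqrt(2)
For the pure Bell state, <Z_A Z_B> = +1 (Bell-state Pauli correlator).
The maximally-mixed part I/4 has tr(I/4 * P tensor P) = 0 for any traceless Pauli P.
So <Z_A Z_B>_rho = w * (+1) + (1 - w) * 0
= 0.17 * (+1)
= 0.1700

0.1700


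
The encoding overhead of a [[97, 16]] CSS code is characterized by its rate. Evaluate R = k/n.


Code rate R = k/n
= 16/97
= 0.1649

0.1649


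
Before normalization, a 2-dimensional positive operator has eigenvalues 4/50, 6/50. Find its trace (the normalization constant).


tr(M) = sum of eigenvalues
= 4/50 + 6/50
= 10/50
= 0.2000

0.2000


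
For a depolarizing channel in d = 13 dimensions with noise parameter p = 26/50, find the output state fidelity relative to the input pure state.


F = (1-p) + p/d
= (1 - 0.5200) + 0.5200/13
= 0.4800 + 0.0400
= 0.5200

0.5200


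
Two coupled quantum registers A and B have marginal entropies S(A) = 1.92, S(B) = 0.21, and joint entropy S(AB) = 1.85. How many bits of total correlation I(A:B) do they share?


I(A:B) = S(A) + S(B) - S(AB)
= 1.92 + 0.21 - 1.85
= 0.2800

0.2800


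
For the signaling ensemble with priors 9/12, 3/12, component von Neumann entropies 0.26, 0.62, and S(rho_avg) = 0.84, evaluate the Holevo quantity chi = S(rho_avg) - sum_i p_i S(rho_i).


chi = S(rho) - sum_i p_i * S(rho_i)
Weighted entropy = 9/12 * 0.26 + 3/12 * 0.62
= 0.3500
chi = 0.84 - 0.3500
= 0.4900

0.4900


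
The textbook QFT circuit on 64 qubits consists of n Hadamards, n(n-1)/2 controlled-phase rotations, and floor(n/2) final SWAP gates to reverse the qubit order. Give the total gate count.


Hadamard gates: 64
Controlled rotations: n*(n-1)/2 = 64*63/2 = 2016
SWAP gates: floor(n/2) = floor(64/2) = 32
Total = 64 + 2016 + 32
= 2112

2112


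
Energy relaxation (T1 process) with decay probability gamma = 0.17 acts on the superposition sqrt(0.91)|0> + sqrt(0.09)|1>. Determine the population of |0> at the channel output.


For amplitude damping with parameter gamma on state sqrt(a)|0> + sqrt(b)|1>:
alpha^2 = 0.91, beta^2 = 0.09
P(|0>) = alpha^2 + gamma * beta^2
= 0.91 + 0.17 * 0.09
= 0.91 + 0.0153
= 0.9253

0.9253


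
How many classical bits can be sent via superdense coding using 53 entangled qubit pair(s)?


Superdense coding allows 2 classical bits per shared entangled pair.
53 pair(s) -> 2 * 53 = 106 classical bits

106


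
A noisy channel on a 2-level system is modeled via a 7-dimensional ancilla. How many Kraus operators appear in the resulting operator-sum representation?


Tracing out the environment in an orthonormal basis {|i>_E} gives Kraus operators K_i = <i|_E U |0>_E.
Number of Kraus operators = dim(H_env) = d_env
= 7

7


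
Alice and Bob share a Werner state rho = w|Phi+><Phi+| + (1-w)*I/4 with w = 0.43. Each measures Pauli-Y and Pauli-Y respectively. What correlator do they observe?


|Phi+> = (|00> + |11>)/sqrt(2)
For the pure Bell state, <Y_A Y_B> = -1 (Bell-state Pauli correlator).
The maximally-mixed part I/4 has tr(I/4 * P tensor P) = 0 for any traceless Pauli P.
So <Y_A Y_B>_rho = w * (-1) + (1 - w) * 0
= 0.43 * (-1)
= -0.4300

-0.4300


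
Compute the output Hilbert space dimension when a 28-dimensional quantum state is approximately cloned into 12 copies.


Output space = H^(tensor 12) where dim(H) = 28
dim = 28^12
= 784 (after 2 factors)
= 21952 (after 3 factors)
= 614656 (after 4 factors)
= 17210368 (after 5 factors)
= 481890304 (after 6 factors)
= 13492928512 (after 7 factors)
= 377801998336 (after 8 factors)
= 10578455953408 (after 9 factors)
= 296196766695424 (after 10 factors)
= 8293509467471872 (after 11 factors)
= 232218265089212416 (after 12 factors)
= 232218265089212416

232218265089212416


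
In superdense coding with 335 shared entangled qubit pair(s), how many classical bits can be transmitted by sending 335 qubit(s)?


Superdense coding allows 2 classical bits per shared entangled pair.
335 pair(s) -> 2 * 335 = 670 classical bits

670


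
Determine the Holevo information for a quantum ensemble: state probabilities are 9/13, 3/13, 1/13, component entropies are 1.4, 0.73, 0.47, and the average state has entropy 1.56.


chi = S(rho) - sum_i p_i * S(rho_i)
Weighted entropy = 9/13 * 1.4 + 3/13 * 0.73 + 1/13 * 0.47
= 1.1738
chi = 1.56 - 1.1738
= 0.3862

0.3862


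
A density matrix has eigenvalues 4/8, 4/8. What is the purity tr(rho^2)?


tr(rho^2) = sum of eigenvalues squared
= (4/8)^2 + (4/8)^2
= (16 + 16) / 64
= 32/64
= 0.5000

0.5000


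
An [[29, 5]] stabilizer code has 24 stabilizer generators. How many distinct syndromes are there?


Each stabilizer generator gives a binary (+1 or -1) measurement outcome.
With 24 independent generators:
Total syndromes = 2^24
= 16777216

16777216


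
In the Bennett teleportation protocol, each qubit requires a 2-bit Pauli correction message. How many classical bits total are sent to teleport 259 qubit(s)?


Quantum teleportation requires 2 classical bits per qubit teleported.
259 qubit(s) -> 2 * 259 = 518 classical bits

518


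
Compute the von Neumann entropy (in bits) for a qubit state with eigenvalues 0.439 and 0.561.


S = -p*log2(p) - (1-p)*log2(1-p)
p = 0.4390, 1-p = 0.5610
= -0.4390 * log2(0.4390) - 0.5610 * log2(0.5610)
= -(-0.5214) - (-0.4678)
= 0.9892

0.9892


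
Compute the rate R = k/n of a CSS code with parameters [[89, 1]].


Code rate R = k/n
= 1/89
= 0.0112

0.0112


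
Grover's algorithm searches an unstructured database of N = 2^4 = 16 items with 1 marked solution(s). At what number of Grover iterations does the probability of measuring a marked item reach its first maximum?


After j Grover iterations the success probability is P(j) = sin^2((2j+1)*theta), where sin(theta) = sqrt(k/N).
N = 2^4 = 16, k = 1
sin(theta) = sqrt(k/N) = 0.25
theta = arcsin(sqrt(k/N)) = 0.2526802551 rad
P(j) reaches its first maximum when (2j+1)*theta is as close as possible to pi/2, i.e. j = round(pi/(4*theta) - 1/2).
pi/(4*theta) - 1/2 = 2.6083
(For comparison, the common estimate pi/4 * sqrt(N/k) = 3.1416; the exact maximiser is used here.)
Optimal iterations = 3

3


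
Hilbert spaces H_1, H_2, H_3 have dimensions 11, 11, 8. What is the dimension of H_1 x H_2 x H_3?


dim(H_1 x H_2 x H_3) = 11 * 11 * 8
= 121 * 8
= 968

968


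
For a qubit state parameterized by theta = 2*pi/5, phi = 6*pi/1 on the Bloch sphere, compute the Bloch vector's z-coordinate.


theta = 1.2566, phi = 18.8496
r_z = cos(theta) = 0.3090

0.3090


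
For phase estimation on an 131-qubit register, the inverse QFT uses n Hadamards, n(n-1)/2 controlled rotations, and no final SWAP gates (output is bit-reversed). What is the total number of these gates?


Hadamard gates: 131
Controlled rotations: n*(n-1)/2 = 131*130/2 = 8515
SWAP gates: 0 (omitted)
Total = 131 + 8515
= 8646

8646


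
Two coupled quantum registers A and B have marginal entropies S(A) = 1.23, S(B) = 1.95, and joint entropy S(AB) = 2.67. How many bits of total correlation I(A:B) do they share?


I(A:B) = S(A) + S(B) - S(AB)
= 1.23 + 1.95 - 2.67
= 0.5100

0.5100


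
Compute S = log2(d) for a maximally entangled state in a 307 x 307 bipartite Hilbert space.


For a maximally entangled state in d x d:
S = log2(d) = log2(307)
= 8.2621

8.2621


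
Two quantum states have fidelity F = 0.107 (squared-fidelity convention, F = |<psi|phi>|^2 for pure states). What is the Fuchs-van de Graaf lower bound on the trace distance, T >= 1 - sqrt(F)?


Fuchs-van de Graaf (squared-fidelity convention): 1 - sqrt(F) <= T <= sqrt(1 - F).
Lower bound: T >= 1 - sqrt(F)
sqrt(F) = sqrt(0.107) = 0.3271
T >= 1 - 0.3271
T >= 0.6729

0.6729


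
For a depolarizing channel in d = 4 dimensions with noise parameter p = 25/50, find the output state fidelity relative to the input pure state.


F = (1-p) + p/d
= (1 - 0.5000) + 0.5000/4
= 0.5000 + 0.1250
= 0.6250

0.6250


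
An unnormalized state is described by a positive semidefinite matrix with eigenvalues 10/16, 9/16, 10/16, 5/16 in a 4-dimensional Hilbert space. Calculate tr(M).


tr(M) = sum of eigenvalues
= 10/16 + 9/16 + 10/16 + 5/16
= 34/16
= 2.1250

2.1250


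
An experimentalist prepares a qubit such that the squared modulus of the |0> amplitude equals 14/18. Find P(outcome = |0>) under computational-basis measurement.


|alpha|^2 = 14/18 = 0.7778
|beta|^2 = 1 - 14/18 = 4/18 = 0.2222
P(|0>) = |alpha|^2 = 0.7778

0.7778


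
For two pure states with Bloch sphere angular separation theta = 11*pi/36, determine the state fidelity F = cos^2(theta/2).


For states separated by angle theta on Bloch sphere:
F = cos^2(theta/2)
theta = 11*pi/36 = 0.9599
theta/2 = 0.4800
cos(theta/2) = 0.8870
F = 0.7868

0.7868


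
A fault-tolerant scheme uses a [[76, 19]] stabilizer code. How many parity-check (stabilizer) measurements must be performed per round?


For an [[n,k]] stabilizer code:
Number of stabilizer generators = n - k
= 76 - 19
= 57

57


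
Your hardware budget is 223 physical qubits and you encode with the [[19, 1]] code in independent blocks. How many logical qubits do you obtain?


Each code block uses 19 physical qubits for 1 logical qubit(s).
Number of complete blocks = floor(223 / 19) = 11
Logical qubits = 11 * 1
= 11

11


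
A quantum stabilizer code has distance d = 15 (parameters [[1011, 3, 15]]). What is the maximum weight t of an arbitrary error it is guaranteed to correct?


Code parameters: [[1011, 3, 15]], distance d = 15.
Number of correctable errors = floor((d-1)/2)
= floor((15 - 1)/2)
= floor(14/2)
= 7

7


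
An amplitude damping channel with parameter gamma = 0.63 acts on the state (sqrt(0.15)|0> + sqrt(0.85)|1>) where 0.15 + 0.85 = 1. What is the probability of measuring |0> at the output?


For amplitude damping with parameter gamma on state sqrt(a)|0> + sqrt(b)|1>:
alpha^2 = 0.15, beta^2 = 0.85
P(|0>) = alpha^2 + gamma * beta^2
= 0.15 + 0.63 * 0.85
= 0.15 + 0.5355
= 0.6855

0.6855


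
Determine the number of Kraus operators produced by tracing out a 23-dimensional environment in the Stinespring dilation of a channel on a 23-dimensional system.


Tracing out the environment in an orthonormal basis {|i>_E} gives Kraus operators K_i = <i|_E U |0>_E.
Number of Kraus operators = dim(H_env) = d_env
= 23

23


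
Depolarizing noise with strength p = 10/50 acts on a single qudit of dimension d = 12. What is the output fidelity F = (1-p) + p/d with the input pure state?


F = (1-p) + p/d
= (1 - 0.2000) + 0.2000/12
= 0.8000 + 0.0167
= 0.8167

0.8167


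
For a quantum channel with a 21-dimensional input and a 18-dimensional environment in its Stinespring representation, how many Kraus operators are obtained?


Tracing out the environment in an orthonormal basis {|i>_E} gives Kraus operators K_i = <i|_E U |0>_E.
Number of Kraus operators = dim(H_env) = d_env
= 18

18


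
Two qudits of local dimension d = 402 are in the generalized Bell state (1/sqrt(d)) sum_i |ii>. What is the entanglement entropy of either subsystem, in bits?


For a maximally entangled state in d x d:
S = log2(d) = log2(402)
= 8.6511

8.6511


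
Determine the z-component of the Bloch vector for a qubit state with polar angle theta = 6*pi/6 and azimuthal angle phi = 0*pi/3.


theta = 3.1416, phi = 0.0000
r_z = cos(theta) = -1.0000

-1.0000


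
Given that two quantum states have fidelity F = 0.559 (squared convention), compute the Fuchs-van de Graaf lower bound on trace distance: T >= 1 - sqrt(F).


Fuchs-van de Graaf (squared-fidelity convention): 1 - sqrt(F) <= T <= sqrt(1 - F).
Lower bound: T >= 1 - sqrt(F)
sqrt(F) = sqrt(0.559) = 0.7477
T >= 1 - 0.7477
T >= 0.2523

0.2523


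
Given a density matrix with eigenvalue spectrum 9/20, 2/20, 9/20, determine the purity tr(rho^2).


tr(rho^2) = sum of eigenvalues squared
= (9/20)^2 + (2/20)^2 + (9/20)^2
= (81 + 4 + 81) / 400
= 166/400
= 0.4150

0.4150


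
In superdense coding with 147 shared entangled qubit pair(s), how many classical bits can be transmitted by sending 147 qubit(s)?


Superdense coding allows 2 classical bits per shared entangled pair.
147 pair(s) -> 2 * 147 = 294 classical bits

294


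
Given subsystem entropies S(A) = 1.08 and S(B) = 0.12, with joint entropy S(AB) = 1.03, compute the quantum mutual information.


I(A:B) = S(A) + S(B) - S(AB)
= 1.08 + 0.12 - 1.03
= 0.1700

0.1700


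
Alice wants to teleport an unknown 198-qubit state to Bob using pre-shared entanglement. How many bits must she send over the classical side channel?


Quantum teleportation requires 2 classical bits per qubit teleported.
198 qubit(s) -> 2 * 198 = 396 classical bits

396


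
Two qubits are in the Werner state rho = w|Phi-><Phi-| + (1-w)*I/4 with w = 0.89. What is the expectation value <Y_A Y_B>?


|Phi-> = (|00> - |11>)/sqrt(2)
For the pure Bell state, <Y_A Y_B> = +1 (Bell-state Pauli correlator).
The maximally-mixed part I/4 has tr(I/4 * P tensor P) = 0 for any traceless Pauli P.
So <Y_A Y_B>_rho = w * (+1) + (1 - w) * 0
= 0.89 * (+1)
= 0.8900

0.8900


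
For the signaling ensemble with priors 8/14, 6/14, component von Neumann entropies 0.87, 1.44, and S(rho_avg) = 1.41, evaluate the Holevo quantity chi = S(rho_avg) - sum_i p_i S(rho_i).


chi = S(rho) - sum_i p_i * S(rho_i)
Weighted entropy = 8/14 * 0.87 + 6/14 * 1.44
= 1.1143
chi = 1.41 - 1.1143
= 0.2957

0.2957


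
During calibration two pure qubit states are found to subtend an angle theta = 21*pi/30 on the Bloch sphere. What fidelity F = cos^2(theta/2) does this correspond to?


For states separated by angle theta on Bloch sphere:
F = cos^2(theta/2)
theta = 21*pi/30 = 2.1991
theta/2 = 1.0996
cos(theta/2) = 0.4540
F = 0.2061

0.2061


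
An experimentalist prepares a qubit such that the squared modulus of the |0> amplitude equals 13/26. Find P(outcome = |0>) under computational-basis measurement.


|alpha|^2 = 13/26 = 0.5000
|beta|^2 = 1 - 13/26 = 13/26 = 0.5000
P(|0>) = |alpha|^2 = 0.5000

0.5000


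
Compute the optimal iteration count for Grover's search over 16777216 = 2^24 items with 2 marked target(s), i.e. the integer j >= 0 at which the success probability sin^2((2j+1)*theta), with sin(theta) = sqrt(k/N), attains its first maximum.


After j Grover iterations the success probability is P(j) = sin^2((2j+1)*theta), where sin(theta) = sqrt(k/N).
N = 2^24 = 16777216, k = 2
sin(theta) = sqrt(k/N) = 0.000345266983
theta = arcsin(sqrt(k/N)) = 0.0003452669899 rad
P(j) reaches its first maximum when (2j+1)*theta is as close as possible to pi/2, i.e. j = round(pi/(4*theta) - 1/2).
pi/(4*theta) - 1/2 = 2274.2560
(For comparison, the common estimate pi/4 * sqrt(N/k) = 2274.7561; the exact maximiser is used here.)
Optimal iterations = 2274

2274


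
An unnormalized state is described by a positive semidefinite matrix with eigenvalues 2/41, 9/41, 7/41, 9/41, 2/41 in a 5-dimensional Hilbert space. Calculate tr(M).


tr(M) = sum of eigenvalues
= 2/41 + 9/41 + 7/41 + 9/41 + 2/41
= 29/41
= 0.7073

0.7073


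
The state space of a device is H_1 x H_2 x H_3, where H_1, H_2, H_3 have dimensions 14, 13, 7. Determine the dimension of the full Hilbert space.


dim(H_1 x H_2 x H_3) = 14 * 13 * 7
= 182 * 7
= 1274

1274


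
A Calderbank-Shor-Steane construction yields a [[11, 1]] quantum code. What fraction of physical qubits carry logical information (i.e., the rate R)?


Code rate R = k/n
= 1/11
= 0.0909

0.0909


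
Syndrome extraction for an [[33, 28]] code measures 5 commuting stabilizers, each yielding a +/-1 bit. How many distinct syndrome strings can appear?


Each stabilizer generator gives a binary (+1 or -1) measurement outcome.
With 5 independent generators:
Total syndromes = 2^5
= 32

32


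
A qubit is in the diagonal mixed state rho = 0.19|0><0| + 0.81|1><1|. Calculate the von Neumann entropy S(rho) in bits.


S = -p*log2(p) - (1-p)*log2(1-p)
p = 0.1900, 1-p = 0.8100
= -0.1900 * log2(0.1900) - 0.8100 * log2(0.8100)
= -(-0.4552) - (-0.2462)
= 0.7015

0.7015


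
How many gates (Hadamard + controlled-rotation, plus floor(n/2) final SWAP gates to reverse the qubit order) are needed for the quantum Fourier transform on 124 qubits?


Hadamard gates: 124
Controlled rotations: n*(n-1)/2 = 124*123/2 = 7626
SWAP gates: floor(n/2) = floor(124/2) = 62
Total = 124 + 7626 + 62
= 7812

7812
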